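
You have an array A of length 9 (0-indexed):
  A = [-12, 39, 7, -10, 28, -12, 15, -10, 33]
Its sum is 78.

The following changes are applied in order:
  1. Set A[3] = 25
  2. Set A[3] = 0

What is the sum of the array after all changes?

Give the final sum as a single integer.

Answer: 88

Derivation:
Initial sum: 78
Change 1: A[3] -10 -> 25, delta = 35, sum = 113
Change 2: A[3] 25 -> 0, delta = -25, sum = 88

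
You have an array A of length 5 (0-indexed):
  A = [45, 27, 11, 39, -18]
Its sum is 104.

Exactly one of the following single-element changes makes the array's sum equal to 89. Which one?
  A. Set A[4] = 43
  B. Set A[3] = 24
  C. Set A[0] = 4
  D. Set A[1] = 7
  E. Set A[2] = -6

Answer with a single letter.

Answer: B

Derivation:
Option A: A[4] -18->43, delta=61, new_sum=104+(61)=165
Option B: A[3] 39->24, delta=-15, new_sum=104+(-15)=89 <-- matches target
Option C: A[0] 45->4, delta=-41, new_sum=104+(-41)=63
Option D: A[1] 27->7, delta=-20, new_sum=104+(-20)=84
Option E: A[2] 11->-6, delta=-17, new_sum=104+(-17)=87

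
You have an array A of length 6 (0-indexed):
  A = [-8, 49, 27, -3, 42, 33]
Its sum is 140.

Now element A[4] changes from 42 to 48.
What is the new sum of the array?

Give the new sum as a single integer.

Answer: 146

Derivation:
Old value at index 4: 42
New value at index 4: 48
Delta = 48 - 42 = 6
New sum = old_sum + delta = 140 + (6) = 146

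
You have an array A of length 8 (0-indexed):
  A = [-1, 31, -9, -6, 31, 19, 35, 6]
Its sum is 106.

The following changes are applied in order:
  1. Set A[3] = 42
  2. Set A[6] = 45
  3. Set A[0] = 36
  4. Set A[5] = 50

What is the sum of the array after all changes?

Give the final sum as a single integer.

Initial sum: 106
Change 1: A[3] -6 -> 42, delta = 48, sum = 154
Change 2: A[6] 35 -> 45, delta = 10, sum = 164
Change 3: A[0] -1 -> 36, delta = 37, sum = 201
Change 4: A[5] 19 -> 50, delta = 31, sum = 232

Answer: 232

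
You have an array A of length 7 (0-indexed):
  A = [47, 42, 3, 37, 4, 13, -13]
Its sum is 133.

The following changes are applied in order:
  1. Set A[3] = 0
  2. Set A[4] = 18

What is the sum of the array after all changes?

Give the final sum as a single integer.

Initial sum: 133
Change 1: A[3] 37 -> 0, delta = -37, sum = 96
Change 2: A[4] 4 -> 18, delta = 14, sum = 110

Answer: 110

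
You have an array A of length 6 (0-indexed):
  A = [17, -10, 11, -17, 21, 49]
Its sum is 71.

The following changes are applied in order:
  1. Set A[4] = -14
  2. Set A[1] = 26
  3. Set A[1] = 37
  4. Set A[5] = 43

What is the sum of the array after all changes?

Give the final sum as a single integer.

Answer: 77

Derivation:
Initial sum: 71
Change 1: A[4] 21 -> -14, delta = -35, sum = 36
Change 2: A[1] -10 -> 26, delta = 36, sum = 72
Change 3: A[1] 26 -> 37, delta = 11, sum = 83
Change 4: A[5] 49 -> 43, delta = -6, sum = 77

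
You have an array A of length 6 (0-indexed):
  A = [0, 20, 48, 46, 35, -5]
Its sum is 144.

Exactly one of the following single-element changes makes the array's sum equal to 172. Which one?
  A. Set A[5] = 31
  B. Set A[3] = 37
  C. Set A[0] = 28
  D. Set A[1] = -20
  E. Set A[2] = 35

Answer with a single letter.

Answer: C

Derivation:
Option A: A[5] -5->31, delta=36, new_sum=144+(36)=180
Option B: A[3] 46->37, delta=-9, new_sum=144+(-9)=135
Option C: A[0] 0->28, delta=28, new_sum=144+(28)=172 <-- matches target
Option D: A[1] 20->-20, delta=-40, new_sum=144+(-40)=104
Option E: A[2] 48->35, delta=-13, new_sum=144+(-13)=131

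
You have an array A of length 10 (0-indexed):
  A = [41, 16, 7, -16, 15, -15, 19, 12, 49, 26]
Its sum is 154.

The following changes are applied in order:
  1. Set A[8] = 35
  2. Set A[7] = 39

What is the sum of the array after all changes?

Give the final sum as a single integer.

Initial sum: 154
Change 1: A[8] 49 -> 35, delta = -14, sum = 140
Change 2: A[7] 12 -> 39, delta = 27, sum = 167

Answer: 167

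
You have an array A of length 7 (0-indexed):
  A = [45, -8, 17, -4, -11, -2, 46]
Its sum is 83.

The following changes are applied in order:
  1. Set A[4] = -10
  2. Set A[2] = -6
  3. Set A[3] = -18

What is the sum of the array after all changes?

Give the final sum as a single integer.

Answer: 47

Derivation:
Initial sum: 83
Change 1: A[4] -11 -> -10, delta = 1, sum = 84
Change 2: A[2] 17 -> -6, delta = -23, sum = 61
Change 3: A[3] -4 -> -18, delta = -14, sum = 47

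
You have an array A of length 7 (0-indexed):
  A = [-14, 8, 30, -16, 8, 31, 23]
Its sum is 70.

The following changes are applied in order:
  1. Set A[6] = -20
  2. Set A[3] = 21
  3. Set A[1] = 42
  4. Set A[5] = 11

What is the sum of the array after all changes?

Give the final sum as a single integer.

Answer: 78

Derivation:
Initial sum: 70
Change 1: A[6] 23 -> -20, delta = -43, sum = 27
Change 2: A[3] -16 -> 21, delta = 37, sum = 64
Change 3: A[1] 8 -> 42, delta = 34, sum = 98
Change 4: A[5] 31 -> 11, delta = -20, sum = 78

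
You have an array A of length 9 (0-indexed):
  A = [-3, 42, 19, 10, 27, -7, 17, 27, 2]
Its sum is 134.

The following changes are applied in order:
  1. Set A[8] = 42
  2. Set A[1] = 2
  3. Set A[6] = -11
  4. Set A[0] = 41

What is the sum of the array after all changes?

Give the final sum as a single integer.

Answer: 150

Derivation:
Initial sum: 134
Change 1: A[8] 2 -> 42, delta = 40, sum = 174
Change 2: A[1] 42 -> 2, delta = -40, sum = 134
Change 3: A[6] 17 -> -11, delta = -28, sum = 106
Change 4: A[0] -3 -> 41, delta = 44, sum = 150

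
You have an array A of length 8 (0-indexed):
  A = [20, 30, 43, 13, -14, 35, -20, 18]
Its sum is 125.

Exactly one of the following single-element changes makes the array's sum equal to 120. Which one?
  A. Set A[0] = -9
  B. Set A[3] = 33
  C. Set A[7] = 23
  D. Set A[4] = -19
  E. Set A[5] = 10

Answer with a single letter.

Option A: A[0] 20->-9, delta=-29, new_sum=125+(-29)=96
Option B: A[3] 13->33, delta=20, new_sum=125+(20)=145
Option C: A[7] 18->23, delta=5, new_sum=125+(5)=130
Option D: A[4] -14->-19, delta=-5, new_sum=125+(-5)=120 <-- matches target
Option E: A[5] 35->10, delta=-25, new_sum=125+(-25)=100

Answer: D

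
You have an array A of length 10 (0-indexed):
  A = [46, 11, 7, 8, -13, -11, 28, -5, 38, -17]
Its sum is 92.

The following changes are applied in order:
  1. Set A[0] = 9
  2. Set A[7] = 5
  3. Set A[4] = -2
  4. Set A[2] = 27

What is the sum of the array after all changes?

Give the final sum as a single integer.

Initial sum: 92
Change 1: A[0] 46 -> 9, delta = -37, sum = 55
Change 2: A[7] -5 -> 5, delta = 10, sum = 65
Change 3: A[4] -13 -> -2, delta = 11, sum = 76
Change 4: A[2] 7 -> 27, delta = 20, sum = 96

Answer: 96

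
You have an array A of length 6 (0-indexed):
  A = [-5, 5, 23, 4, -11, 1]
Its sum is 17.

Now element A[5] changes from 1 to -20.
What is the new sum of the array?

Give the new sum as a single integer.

Answer: -4

Derivation:
Old value at index 5: 1
New value at index 5: -20
Delta = -20 - 1 = -21
New sum = old_sum + delta = 17 + (-21) = -4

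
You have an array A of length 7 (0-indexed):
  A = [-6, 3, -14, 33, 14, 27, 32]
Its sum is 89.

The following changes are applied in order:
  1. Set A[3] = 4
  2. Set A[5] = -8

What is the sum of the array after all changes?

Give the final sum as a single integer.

Answer: 25

Derivation:
Initial sum: 89
Change 1: A[3] 33 -> 4, delta = -29, sum = 60
Change 2: A[5] 27 -> -8, delta = -35, sum = 25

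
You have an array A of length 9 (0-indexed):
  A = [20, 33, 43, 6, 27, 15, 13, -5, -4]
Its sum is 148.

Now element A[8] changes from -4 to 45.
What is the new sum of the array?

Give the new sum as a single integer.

Old value at index 8: -4
New value at index 8: 45
Delta = 45 - -4 = 49
New sum = old_sum + delta = 148 + (49) = 197

Answer: 197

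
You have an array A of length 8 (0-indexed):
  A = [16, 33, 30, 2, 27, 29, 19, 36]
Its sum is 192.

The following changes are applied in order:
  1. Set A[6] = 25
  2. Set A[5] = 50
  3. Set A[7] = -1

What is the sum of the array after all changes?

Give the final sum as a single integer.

Initial sum: 192
Change 1: A[6] 19 -> 25, delta = 6, sum = 198
Change 2: A[5] 29 -> 50, delta = 21, sum = 219
Change 3: A[7] 36 -> -1, delta = -37, sum = 182

Answer: 182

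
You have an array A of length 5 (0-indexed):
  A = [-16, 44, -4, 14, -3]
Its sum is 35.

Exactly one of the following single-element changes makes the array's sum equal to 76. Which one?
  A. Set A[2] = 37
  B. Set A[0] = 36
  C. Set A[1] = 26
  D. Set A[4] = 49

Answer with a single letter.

Answer: A

Derivation:
Option A: A[2] -4->37, delta=41, new_sum=35+(41)=76 <-- matches target
Option B: A[0] -16->36, delta=52, new_sum=35+(52)=87
Option C: A[1] 44->26, delta=-18, new_sum=35+(-18)=17
Option D: A[4] -3->49, delta=52, new_sum=35+(52)=87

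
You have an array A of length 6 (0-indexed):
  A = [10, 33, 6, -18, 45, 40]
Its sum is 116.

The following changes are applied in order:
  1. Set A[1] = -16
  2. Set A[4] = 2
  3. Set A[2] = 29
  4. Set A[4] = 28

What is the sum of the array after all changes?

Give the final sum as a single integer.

Answer: 73

Derivation:
Initial sum: 116
Change 1: A[1] 33 -> -16, delta = -49, sum = 67
Change 2: A[4] 45 -> 2, delta = -43, sum = 24
Change 3: A[2] 6 -> 29, delta = 23, sum = 47
Change 4: A[4] 2 -> 28, delta = 26, sum = 73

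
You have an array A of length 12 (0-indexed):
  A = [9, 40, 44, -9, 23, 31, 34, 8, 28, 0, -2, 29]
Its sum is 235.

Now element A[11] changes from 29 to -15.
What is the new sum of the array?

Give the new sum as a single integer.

Old value at index 11: 29
New value at index 11: -15
Delta = -15 - 29 = -44
New sum = old_sum + delta = 235 + (-44) = 191

Answer: 191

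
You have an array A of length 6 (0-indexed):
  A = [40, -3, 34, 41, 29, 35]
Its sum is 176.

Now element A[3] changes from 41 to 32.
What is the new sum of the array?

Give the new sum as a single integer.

Answer: 167

Derivation:
Old value at index 3: 41
New value at index 3: 32
Delta = 32 - 41 = -9
New sum = old_sum + delta = 176 + (-9) = 167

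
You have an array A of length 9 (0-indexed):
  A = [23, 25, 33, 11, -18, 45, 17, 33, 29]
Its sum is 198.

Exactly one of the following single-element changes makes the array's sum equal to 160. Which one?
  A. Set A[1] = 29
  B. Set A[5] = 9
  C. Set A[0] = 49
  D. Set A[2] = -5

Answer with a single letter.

Answer: D

Derivation:
Option A: A[1] 25->29, delta=4, new_sum=198+(4)=202
Option B: A[5] 45->9, delta=-36, new_sum=198+(-36)=162
Option C: A[0] 23->49, delta=26, new_sum=198+(26)=224
Option D: A[2] 33->-5, delta=-38, new_sum=198+(-38)=160 <-- matches target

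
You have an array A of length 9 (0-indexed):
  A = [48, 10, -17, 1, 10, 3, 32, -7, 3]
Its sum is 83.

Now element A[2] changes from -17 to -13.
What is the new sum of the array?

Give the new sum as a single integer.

Answer: 87

Derivation:
Old value at index 2: -17
New value at index 2: -13
Delta = -13 - -17 = 4
New sum = old_sum + delta = 83 + (4) = 87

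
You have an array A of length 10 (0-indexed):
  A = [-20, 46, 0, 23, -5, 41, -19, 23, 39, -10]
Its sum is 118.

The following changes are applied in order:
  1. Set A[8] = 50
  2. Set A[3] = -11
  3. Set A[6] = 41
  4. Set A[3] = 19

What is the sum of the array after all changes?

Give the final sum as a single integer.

Answer: 185

Derivation:
Initial sum: 118
Change 1: A[8] 39 -> 50, delta = 11, sum = 129
Change 2: A[3] 23 -> -11, delta = -34, sum = 95
Change 3: A[6] -19 -> 41, delta = 60, sum = 155
Change 4: A[3] -11 -> 19, delta = 30, sum = 185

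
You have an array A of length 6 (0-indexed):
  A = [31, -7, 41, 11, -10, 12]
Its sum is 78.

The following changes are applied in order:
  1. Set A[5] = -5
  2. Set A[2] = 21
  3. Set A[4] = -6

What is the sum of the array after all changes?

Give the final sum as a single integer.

Initial sum: 78
Change 1: A[5] 12 -> -5, delta = -17, sum = 61
Change 2: A[2] 41 -> 21, delta = -20, sum = 41
Change 3: A[4] -10 -> -6, delta = 4, sum = 45

Answer: 45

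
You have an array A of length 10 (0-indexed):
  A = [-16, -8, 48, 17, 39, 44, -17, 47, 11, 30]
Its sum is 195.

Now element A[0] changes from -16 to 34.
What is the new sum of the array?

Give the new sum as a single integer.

Old value at index 0: -16
New value at index 0: 34
Delta = 34 - -16 = 50
New sum = old_sum + delta = 195 + (50) = 245

Answer: 245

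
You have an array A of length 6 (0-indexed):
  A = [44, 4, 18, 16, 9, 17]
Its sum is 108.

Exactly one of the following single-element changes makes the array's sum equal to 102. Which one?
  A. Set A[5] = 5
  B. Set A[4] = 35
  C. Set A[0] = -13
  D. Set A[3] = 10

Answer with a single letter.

Answer: D

Derivation:
Option A: A[5] 17->5, delta=-12, new_sum=108+(-12)=96
Option B: A[4] 9->35, delta=26, new_sum=108+(26)=134
Option C: A[0] 44->-13, delta=-57, new_sum=108+(-57)=51
Option D: A[3] 16->10, delta=-6, new_sum=108+(-6)=102 <-- matches target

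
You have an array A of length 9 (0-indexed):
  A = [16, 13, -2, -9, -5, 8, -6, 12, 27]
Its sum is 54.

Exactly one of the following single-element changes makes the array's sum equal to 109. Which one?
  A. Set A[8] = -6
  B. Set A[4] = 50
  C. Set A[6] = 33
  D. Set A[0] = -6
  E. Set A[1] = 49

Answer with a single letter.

Option A: A[8] 27->-6, delta=-33, new_sum=54+(-33)=21
Option B: A[4] -5->50, delta=55, new_sum=54+(55)=109 <-- matches target
Option C: A[6] -6->33, delta=39, new_sum=54+(39)=93
Option D: A[0] 16->-6, delta=-22, new_sum=54+(-22)=32
Option E: A[1] 13->49, delta=36, new_sum=54+(36)=90

Answer: B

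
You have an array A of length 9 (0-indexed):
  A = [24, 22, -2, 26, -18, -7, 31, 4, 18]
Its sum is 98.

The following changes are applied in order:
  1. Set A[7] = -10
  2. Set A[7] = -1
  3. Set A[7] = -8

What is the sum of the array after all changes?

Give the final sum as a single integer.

Initial sum: 98
Change 1: A[7] 4 -> -10, delta = -14, sum = 84
Change 2: A[7] -10 -> -1, delta = 9, sum = 93
Change 3: A[7] -1 -> -8, delta = -7, sum = 86

Answer: 86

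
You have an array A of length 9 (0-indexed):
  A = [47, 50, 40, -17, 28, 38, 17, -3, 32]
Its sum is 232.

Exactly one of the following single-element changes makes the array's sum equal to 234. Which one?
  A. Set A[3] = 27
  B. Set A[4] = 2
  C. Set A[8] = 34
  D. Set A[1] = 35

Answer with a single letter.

Option A: A[3] -17->27, delta=44, new_sum=232+(44)=276
Option B: A[4] 28->2, delta=-26, new_sum=232+(-26)=206
Option C: A[8] 32->34, delta=2, new_sum=232+(2)=234 <-- matches target
Option D: A[1] 50->35, delta=-15, new_sum=232+(-15)=217

Answer: C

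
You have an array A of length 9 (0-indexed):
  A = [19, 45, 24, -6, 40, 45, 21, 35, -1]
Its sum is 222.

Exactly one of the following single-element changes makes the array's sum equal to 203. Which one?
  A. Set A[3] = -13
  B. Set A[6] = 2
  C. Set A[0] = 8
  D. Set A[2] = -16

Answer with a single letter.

Answer: B

Derivation:
Option A: A[3] -6->-13, delta=-7, new_sum=222+(-7)=215
Option B: A[6] 21->2, delta=-19, new_sum=222+(-19)=203 <-- matches target
Option C: A[0] 19->8, delta=-11, new_sum=222+(-11)=211
Option D: A[2] 24->-16, delta=-40, new_sum=222+(-40)=182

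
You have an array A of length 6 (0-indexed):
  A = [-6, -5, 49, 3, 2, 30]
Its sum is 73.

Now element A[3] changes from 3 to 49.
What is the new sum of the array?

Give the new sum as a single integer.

Old value at index 3: 3
New value at index 3: 49
Delta = 49 - 3 = 46
New sum = old_sum + delta = 73 + (46) = 119

Answer: 119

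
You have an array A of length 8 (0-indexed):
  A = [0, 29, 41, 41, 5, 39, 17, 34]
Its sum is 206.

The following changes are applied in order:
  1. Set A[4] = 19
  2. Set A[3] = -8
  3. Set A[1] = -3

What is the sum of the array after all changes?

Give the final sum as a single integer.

Initial sum: 206
Change 1: A[4] 5 -> 19, delta = 14, sum = 220
Change 2: A[3] 41 -> -8, delta = -49, sum = 171
Change 3: A[1] 29 -> -3, delta = -32, sum = 139

Answer: 139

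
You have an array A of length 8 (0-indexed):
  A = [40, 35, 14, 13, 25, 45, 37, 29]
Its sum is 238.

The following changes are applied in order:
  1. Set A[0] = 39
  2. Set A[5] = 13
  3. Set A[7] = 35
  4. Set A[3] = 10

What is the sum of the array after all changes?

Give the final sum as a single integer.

Answer: 208

Derivation:
Initial sum: 238
Change 1: A[0] 40 -> 39, delta = -1, sum = 237
Change 2: A[5] 45 -> 13, delta = -32, sum = 205
Change 3: A[7] 29 -> 35, delta = 6, sum = 211
Change 4: A[3] 13 -> 10, delta = -3, sum = 208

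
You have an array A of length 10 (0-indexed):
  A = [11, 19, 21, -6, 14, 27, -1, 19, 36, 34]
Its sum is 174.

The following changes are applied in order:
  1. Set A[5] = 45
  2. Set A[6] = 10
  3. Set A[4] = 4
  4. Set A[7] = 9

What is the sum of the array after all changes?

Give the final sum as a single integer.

Initial sum: 174
Change 1: A[5] 27 -> 45, delta = 18, sum = 192
Change 2: A[6] -1 -> 10, delta = 11, sum = 203
Change 3: A[4] 14 -> 4, delta = -10, sum = 193
Change 4: A[7] 19 -> 9, delta = -10, sum = 183

Answer: 183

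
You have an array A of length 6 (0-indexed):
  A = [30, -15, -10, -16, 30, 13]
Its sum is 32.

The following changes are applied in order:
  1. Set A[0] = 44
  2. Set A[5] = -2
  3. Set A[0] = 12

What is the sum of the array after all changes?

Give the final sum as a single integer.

Initial sum: 32
Change 1: A[0] 30 -> 44, delta = 14, sum = 46
Change 2: A[5] 13 -> -2, delta = -15, sum = 31
Change 3: A[0] 44 -> 12, delta = -32, sum = -1

Answer: -1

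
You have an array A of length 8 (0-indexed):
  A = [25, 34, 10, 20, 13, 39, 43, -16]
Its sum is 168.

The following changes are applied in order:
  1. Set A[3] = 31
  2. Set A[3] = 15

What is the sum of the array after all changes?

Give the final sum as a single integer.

Initial sum: 168
Change 1: A[3] 20 -> 31, delta = 11, sum = 179
Change 2: A[3] 31 -> 15, delta = -16, sum = 163

Answer: 163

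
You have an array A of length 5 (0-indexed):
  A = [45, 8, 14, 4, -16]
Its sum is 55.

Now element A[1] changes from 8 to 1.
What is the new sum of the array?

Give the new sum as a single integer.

Old value at index 1: 8
New value at index 1: 1
Delta = 1 - 8 = -7
New sum = old_sum + delta = 55 + (-7) = 48

Answer: 48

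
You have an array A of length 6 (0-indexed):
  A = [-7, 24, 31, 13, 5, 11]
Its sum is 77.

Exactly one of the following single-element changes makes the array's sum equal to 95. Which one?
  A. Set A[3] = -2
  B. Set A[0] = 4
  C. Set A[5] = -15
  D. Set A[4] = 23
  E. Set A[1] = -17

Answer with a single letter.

Answer: D

Derivation:
Option A: A[3] 13->-2, delta=-15, new_sum=77+(-15)=62
Option B: A[0] -7->4, delta=11, new_sum=77+(11)=88
Option C: A[5] 11->-15, delta=-26, new_sum=77+(-26)=51
Option D: A[4] 5->23, delta=18, new_sum=77+(18)=95 <-- matches target
Option E: A[1] 24->-17, delta=-41, new_sum=77+(-41)=36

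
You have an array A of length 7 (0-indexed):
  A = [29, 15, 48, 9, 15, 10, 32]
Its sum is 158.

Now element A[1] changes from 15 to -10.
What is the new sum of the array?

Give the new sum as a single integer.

Old value at index 1: 15
New value at index 1: -10
Delta = -10 - 15 = -25
New sum = old_sum + delta = 158 + (-25) = 133

Answer: 133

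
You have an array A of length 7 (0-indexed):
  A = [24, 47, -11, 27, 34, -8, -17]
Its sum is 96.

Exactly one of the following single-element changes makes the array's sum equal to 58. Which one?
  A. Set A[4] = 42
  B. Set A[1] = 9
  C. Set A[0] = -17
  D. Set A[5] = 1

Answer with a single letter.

Option A: A[4] 34->42, delta=8, new_sum=96+(8)=104
Option B: A[1] 47->9, delta=-38, new_sum=96+(-38)=58 <-- matches target
Option C: A[0] 24->-17, delta=-41, new_sum=96+(-41)=55
Option D: A[5] -8->1, delta=9, new_sum=96+(9)=105

Answer: B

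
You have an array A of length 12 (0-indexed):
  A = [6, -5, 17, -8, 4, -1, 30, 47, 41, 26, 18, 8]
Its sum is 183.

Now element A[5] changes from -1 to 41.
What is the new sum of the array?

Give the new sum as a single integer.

Old value at index 5: -1
New value at index 5: 41
Delta = 41 - -1 = 42
New sum = old_sum + delta = 183 + (42) = 225

Answer: 225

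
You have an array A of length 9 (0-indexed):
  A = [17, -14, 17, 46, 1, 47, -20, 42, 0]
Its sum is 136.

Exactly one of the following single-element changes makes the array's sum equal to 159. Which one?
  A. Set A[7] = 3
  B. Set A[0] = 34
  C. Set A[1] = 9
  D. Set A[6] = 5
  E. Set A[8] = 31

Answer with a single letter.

Answer: C

Derivation:
Option A: A[7] 42->3, delta=-39, new_sum=136+(-39)=97
Option B: A[0] 17->34, delta=17, new_sum=136+(17)=153
Option C: A[1] -14->9, delta=23, new_sum=136+(23)=159 <-- matches target
Option D: A[6] -20->5, delta=25, new_sum=136+(25)=161
Option E: A[8] 0->31, delta=31, new_sum=136+(31)=167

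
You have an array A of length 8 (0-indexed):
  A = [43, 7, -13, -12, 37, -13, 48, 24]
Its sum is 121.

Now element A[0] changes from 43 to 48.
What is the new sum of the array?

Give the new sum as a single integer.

Answer: 126

Derivation:
Old value at index 0: 43
New value at index 0: 48
Delta = 48 - 43 = 5
New sum = old_sum + delta = 121 + (5) = 126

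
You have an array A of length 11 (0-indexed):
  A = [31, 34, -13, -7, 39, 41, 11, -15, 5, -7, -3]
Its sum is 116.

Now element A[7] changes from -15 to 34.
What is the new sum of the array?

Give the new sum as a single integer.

Answer: 165

Derivation:
Old value at index 7: -15
New value at index 7: 34
Delta = 34 - -15 = 49
New sum = old_sum + delta = 116 + (49) = 165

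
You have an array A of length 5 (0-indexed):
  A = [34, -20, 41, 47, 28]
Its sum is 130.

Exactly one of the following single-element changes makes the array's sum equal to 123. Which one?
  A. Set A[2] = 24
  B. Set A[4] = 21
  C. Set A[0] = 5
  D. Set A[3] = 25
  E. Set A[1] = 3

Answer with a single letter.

Answer: B

Derivation:
Option A: A[2] 41->24, delta=-17, new_sum=130+(-17)=113
Option B: A[4] 28->21, delta=-7, new_sum=130+(-7)=123 <-- matches target
Option C: A[0] 34->5, delta=-29, new_sum=130+(-29)=101
Option D: A[3] 47->25, delta=-22, new_sum=130+(-22)=108
Option E: A[1] -20->3, delta=23, new_sum=130+(23)=153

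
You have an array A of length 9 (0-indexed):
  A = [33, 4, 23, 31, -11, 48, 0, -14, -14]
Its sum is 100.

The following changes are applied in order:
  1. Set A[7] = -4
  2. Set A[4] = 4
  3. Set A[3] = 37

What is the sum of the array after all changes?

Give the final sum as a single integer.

Initial sum: 100
Change 1: A[7] -14 -> -4, delta = 10, sum = 110
Change 2: A[4] -11 -> 4, delta = 15, sum = 125
Change 3: A[3] 31 -> 37, delta = 6, sum = 131

Answer: 131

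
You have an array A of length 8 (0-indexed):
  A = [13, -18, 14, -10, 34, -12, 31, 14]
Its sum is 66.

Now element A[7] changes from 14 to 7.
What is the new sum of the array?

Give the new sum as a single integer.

Answer: 59

Derivation:
Old value at index 7: 14
New value at index 7: 7
Delta = 7 - 14 = -7
New sum = old_sum + delta = 66 + (-7) = 59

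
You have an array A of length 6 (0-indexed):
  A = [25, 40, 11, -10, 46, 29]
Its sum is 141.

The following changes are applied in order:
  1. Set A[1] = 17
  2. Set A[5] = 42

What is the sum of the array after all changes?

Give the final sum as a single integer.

Initial sum: 141
Change 1: A[1] 40 -> 17, delta = -23, sum = 118
Change 2: A[5] 29 -> 42, delta = 13, sum = 131

Answer: 131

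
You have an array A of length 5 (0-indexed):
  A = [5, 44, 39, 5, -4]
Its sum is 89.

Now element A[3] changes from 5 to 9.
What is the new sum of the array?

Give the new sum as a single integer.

Answer: 93

Derivation:
Old value at index 3: 5
New value at index 3: 9
Delta = 9 - 5 = 4
New sum = old_sum + delta = 89 + (4) = 93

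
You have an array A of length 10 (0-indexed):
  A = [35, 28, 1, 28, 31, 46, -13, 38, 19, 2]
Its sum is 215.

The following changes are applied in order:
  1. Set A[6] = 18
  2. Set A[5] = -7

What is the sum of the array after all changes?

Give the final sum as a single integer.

Initial sum: 215
Change 1: A[6] -13 -> 18, delta = 31, sum = 246
Change 2: A[5] 46 -> -7, delta = -53, sum = 193

Answer: 193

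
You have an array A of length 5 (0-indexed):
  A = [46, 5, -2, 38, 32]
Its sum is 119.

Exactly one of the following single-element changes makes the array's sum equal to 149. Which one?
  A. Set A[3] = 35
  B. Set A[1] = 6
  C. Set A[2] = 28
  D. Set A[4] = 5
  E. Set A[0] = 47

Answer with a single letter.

Option A: A[3] 38->35, delta=-3, new_sum=119+(-3)=116
Option B: A[1] 5->6, delta=1, new_sum=119+(1)=120
Option C: A[2] -2->28, delta=30, new_sum=119+(30)=149 <-- matches target
Option D: A[4] 32->5, delta=-27, new_sum=119+(-27)=92
Option E: A[0] 46->47, delta=1, new_sum=119+(1)=120

Answer: C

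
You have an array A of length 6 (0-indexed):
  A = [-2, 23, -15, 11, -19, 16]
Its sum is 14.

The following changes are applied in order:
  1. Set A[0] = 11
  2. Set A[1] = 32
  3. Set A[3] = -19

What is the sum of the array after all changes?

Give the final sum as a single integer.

Answer: 6

Derivation:
Initial sum: 14
Change 1: A[0] -2 -> 11, delta = 13, sum = 27
Change 2: A[1] 23 -> 32, delta = 9, sum = 36
Change 3: A[3] 11 -> -19, delta = -30, sum = 6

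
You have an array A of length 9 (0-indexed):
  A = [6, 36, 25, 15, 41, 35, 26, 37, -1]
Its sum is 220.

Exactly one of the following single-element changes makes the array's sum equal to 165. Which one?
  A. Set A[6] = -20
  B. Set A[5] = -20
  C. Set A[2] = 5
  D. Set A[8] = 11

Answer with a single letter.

Option A: A[6] 26->-20, delta=-46, new_sum=220+(-46)=174
Option B: A[5] 35->-20, delta=-55, new_sum=220+(-55)=165 <-- matches target
Option C: A[2] 25->5, delta=-20, new_sum=220+(-20)=200
Option D: A[8] -1->11, delta=12, new_sum=220+(12)=232

Answer: B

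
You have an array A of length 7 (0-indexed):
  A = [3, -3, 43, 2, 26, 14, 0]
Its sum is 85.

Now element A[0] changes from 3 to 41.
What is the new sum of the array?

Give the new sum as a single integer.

Old value at index 0: 3
New value at index 0: 41
Delta = 41 - 3 = 38
New sum = old_sum + delta = 85 + (38) = 123

Answer: 123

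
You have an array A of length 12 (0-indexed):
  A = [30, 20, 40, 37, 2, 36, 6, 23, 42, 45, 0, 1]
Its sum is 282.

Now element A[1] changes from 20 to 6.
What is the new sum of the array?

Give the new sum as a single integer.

Old value at index 1: 20
New value at index 1: 6
Delta = 6 - 20 = -14
New sum = old_sum + delta = 282 + (-14) = 268

Answer: 268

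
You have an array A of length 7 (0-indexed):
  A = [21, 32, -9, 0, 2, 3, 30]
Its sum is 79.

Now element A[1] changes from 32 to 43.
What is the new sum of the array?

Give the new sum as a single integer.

Old value at index 1: 32
New value at index 1: 43
Delta = 43 - 32 = 11
New sum = old_sum + delta = 79 + (11) = 90

Answer: 90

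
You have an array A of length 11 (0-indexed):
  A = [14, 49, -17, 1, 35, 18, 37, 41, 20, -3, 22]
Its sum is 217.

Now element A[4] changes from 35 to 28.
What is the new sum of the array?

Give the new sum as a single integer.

Answer: 210

Derivation:
Old value at index 4: 35
New value at index 4: 28
Delta = 28 - 35 = -7
New sum = old_sum + delta = 217 + (-7) = 210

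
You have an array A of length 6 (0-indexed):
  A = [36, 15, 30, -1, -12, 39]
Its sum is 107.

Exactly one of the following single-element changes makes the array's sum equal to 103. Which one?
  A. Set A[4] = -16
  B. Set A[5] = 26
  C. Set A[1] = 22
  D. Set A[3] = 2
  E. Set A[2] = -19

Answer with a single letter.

Option A: A[4] -12->-16, delta=-4, new_sum=107+(-4)=103 <-- matches target
Option B: A[5] 39->26, delta=-13, new_sum=107+(-13)=94
Option C: A[1] 15->22, delta=7, new_sum=107+(7)=114
Option D: A[3] -1->2, delta=3, new_sum=107+(3)=110
Option E: A[2] 30->-19, delta=-49, new_sum=107+(-49)=58

Answer: A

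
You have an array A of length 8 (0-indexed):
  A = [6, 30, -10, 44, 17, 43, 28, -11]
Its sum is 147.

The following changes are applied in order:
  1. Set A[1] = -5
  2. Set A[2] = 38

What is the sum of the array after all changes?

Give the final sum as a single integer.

Initial sum: 147
Change 1: A[1] 30 -> -5, delta = -35, sum = 112
Change 2: A[2] -10 -> 38, delta = 48, sum = 160

Answer: 160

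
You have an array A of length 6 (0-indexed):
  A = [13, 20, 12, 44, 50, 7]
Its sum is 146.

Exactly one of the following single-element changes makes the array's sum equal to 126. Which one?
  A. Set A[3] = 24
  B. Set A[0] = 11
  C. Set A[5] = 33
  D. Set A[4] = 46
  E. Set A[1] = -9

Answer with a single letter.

Answer: A

Derivation:
Option A: A[3] 44->24, delta=-20, new_sum=146+(-20)=126 <-- matches target
Option B: A[0] 13->11, delta=-2, new_sum=146+(-2)=144
Option C: A[5] 7->33, delta=26, new_sum=146+(26)=172
Option D: A[4] 50->46, delta=-4, new_sum=146+(-4)=142
Option E: A[1] 20->-9, delta=-29, new_sum=146+(-29)=117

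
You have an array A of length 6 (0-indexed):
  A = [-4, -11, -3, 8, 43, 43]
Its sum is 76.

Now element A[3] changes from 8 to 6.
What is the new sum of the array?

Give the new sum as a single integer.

Old value at index 3: 8
New value at index 3: 6
Delta = 6 - 8 = -2
New sum = old_sum + delta = 76 + (-2) = 74

Answer: 74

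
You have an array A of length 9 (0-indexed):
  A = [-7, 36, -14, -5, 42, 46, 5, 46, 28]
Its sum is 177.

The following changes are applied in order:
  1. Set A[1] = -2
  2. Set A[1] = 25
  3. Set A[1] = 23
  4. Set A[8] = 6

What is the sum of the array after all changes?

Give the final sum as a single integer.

Initial sum: 177
Change 1: A[1] 36 -> -2, delta = -38, sum = 139
Change 2: A[1] -2 -> 25, delta = 27, sum = 166
Change 3: A[1] 25 -> 23, delta = -2, sum = 164
Change 4: A[8] 28 -> 6, delta = -22, sum = 142

Answer: 142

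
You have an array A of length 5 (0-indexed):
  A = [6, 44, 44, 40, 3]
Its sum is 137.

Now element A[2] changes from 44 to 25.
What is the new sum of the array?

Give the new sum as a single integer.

Old value at index 2: 44
New value at index 2: 25
Delta = 25 - 44 = -19
New sum = old_sum + delta = 137 + (-19) = 118

Answer: 118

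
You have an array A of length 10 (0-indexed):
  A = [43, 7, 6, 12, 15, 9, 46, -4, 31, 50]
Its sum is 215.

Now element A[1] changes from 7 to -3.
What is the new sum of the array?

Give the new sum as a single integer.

Answer: 205

Derivation:
Old value at index 1: 7
New value at index 1: -3
Delta = -3 - 7 = -10
New sum = old_sum + delta = 215 + (-10) = 205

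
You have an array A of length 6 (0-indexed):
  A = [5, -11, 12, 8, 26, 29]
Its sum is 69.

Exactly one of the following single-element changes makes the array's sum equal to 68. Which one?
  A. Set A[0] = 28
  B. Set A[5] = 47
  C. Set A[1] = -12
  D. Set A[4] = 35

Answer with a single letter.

Answer: C

Derivation:
Option A: A[0] 5->28, delta=23, new_sum=69+(23)=92
Option B: A[5] 29->47, delta=18, new_sum=69+(18)=87
Option C: A[1] -11->-12, delta=-1, new_sum=69+(-1)=68 <-- matches target
Option D: A[4] 26->35, delta=9, new_sum=69+(9)=78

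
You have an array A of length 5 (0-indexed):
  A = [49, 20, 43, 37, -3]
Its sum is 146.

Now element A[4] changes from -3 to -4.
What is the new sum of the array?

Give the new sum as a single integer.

Old value at index 4: -3
New value at index 4: -4
Delta = -4 - -3 = -1
New sum = old_sum + delta = 146 + (-1) = 145

Answer: 145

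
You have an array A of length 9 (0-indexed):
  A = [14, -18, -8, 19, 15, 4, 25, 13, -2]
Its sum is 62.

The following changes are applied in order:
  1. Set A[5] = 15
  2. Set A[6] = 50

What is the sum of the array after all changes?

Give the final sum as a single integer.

Initial sum: 62
Change 1: A[5] 4 -> 15, delta = 11, sum = 73
Change 2: A[6] 25 -> 50, delta = 25, sum = 98

Answer: 98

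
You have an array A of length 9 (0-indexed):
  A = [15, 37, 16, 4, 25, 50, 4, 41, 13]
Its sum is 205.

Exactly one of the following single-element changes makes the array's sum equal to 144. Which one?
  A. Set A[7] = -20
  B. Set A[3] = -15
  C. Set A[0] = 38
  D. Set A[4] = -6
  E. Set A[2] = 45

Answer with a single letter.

Option A: A[7] 41->-20, delta=-61, new_sum=205+(-61)=144 <-- matches target
Option B: A[3] 4->-15, delta=-19, new_sum=205+(-19)=186
Option C: A[0] 15->38, delta=23, new_sum=205+(23)=228
Option D: A[4] 25->-6, delta=-31, new_sum=205+(-31)=174
Option E: A[2] 16->45, delta=29, new_sum=205+(29)=234

Answer: A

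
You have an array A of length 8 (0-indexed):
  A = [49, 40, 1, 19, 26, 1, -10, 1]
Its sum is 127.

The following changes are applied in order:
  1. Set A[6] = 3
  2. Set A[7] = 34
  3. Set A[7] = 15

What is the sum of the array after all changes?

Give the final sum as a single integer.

Initial sum: 127
Change 1: A[6] -10 -> 3, delta = 13, sum = 140
Change 2: A[7] 1 -> 34, delta = 33, sum = 173
Change 3: A[7] 34 -> 15, delta = -19, sum = 154

Answer: 154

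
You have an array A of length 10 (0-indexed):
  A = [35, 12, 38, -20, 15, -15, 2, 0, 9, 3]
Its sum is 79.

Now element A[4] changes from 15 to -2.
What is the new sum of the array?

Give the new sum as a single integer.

Old value at index 4: 15
New value at index 4: -2
Delta = -2 - 15 = -17
New sum = old_sum + delta = 79 + (-17) = 62

Answer: 62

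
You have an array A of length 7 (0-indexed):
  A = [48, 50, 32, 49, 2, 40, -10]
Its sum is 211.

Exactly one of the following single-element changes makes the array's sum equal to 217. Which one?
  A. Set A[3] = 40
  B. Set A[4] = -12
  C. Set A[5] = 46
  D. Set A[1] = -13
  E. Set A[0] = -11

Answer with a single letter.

Answer: C

Derivation:
Option A: A[3] 49->40, delta=-9, new_sum=211+(-9)=202
Option B: A[4] 2->-12, delta=-14, new_sum=211+(-14)=197
Option C: A[5] 40->46, delta=6, new_sum=211+(6)=217 <-- matches target
Option D: A[1] 50->-13, delta=-63, new_sum=211+(-63)=148
Option E: A[0] 48->-11, delta=-59, new_sum=211+(-59)=152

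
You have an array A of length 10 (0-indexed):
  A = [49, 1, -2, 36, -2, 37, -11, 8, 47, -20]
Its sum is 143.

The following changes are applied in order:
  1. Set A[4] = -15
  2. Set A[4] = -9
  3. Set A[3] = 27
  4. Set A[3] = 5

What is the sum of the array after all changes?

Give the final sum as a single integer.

Initial sum: 143
Change 1: A[4] -2 -> -15, delta = -13, sum = 130
Change 2: A[4] -15 -> -9, delta = 6, sum = 136
Change 3: A[3] 36 -> 27, delta = -9, sum = 127
Change 4: A[3] 27 -> 5, delta = -22, sum = 105

Answer: 105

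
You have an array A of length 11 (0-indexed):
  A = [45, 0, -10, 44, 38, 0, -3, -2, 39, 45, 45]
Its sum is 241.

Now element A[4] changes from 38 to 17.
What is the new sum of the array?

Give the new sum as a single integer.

Old value at index 4: 38
New value at index 4: 17
Delta = 17 - 38 = -21
New sum = old_sum + delta = 241 + (-21) = 220

Answer: 220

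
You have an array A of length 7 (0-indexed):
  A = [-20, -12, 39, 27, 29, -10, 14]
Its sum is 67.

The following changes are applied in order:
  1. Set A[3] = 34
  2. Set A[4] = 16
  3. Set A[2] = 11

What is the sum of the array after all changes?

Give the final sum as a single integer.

Answer: 33

Derivation:
Initial sum: 67
Change 1: A[3] 27 -> 34, delta = 7, sum = 74
Change 2: A[4] 29 -> 16, delta = -13, sum = 61
Change 3: A[2] 39 -> 11, delta = -28, sum = 33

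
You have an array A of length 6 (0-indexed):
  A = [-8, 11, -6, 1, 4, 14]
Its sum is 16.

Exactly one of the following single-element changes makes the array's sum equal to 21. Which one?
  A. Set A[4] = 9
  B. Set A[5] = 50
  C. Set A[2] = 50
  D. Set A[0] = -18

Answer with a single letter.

Answer: A

Derivation:
Option A: A[4] 4->9, delta=5, new_sum=16+(5)=21 <-- matches target
Option B: A[5] 14->50, delta=36, new_sum=16+(36)=52
Option C: A[2] -6->50, delta=56, new_sum=16+(56)=72
Option D: A[0] -8->-18, delta=-10, new_sum=16+(-10)=6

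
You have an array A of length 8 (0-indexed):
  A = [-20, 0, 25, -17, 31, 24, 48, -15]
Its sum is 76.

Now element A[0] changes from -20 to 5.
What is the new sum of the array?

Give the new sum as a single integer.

Old value at index 0: -20
New value at index 0: 5
Delta = 5 - -20 = 25
New sum = old_sum + delta = 76 + (25) = 101

Answer: 101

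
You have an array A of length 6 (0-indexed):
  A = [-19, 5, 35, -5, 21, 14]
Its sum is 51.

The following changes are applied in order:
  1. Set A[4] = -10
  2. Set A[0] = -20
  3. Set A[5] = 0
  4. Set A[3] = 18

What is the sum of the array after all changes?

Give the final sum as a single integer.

Initial sum: 51
Change 1: A[4] 21 -> -10, delta = -31, sum = 20
Change 2: A[0] -19 -> -20, delta = -1, sum = 19
Change 3: A[5] 14 -> 0, delta = -14, sum = 5
Change 4: A[3] -5 -> 18, delta = 23, sum = 28

Answer: 28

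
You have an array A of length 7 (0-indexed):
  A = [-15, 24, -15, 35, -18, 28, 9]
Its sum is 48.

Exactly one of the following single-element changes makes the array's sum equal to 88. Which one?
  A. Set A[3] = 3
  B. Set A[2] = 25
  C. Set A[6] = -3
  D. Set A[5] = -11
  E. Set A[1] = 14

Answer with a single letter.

Option A: A[3] 35->3, delta=-32, new_sum=48+(-32)=16
Option B: A[2] -15->25, delta=40, new_sum=48+(40)=88 <-- matches target
Option C: A[6] 9->-3, delta=-12, new_sum=48+(-12)=36
Option D: A[5] 28->-11, delta=-39, new_sum=48+(-39)=9
Option E: A[1] 24->14, delta=-10, new_sum=48+(-10)=38

Answer: B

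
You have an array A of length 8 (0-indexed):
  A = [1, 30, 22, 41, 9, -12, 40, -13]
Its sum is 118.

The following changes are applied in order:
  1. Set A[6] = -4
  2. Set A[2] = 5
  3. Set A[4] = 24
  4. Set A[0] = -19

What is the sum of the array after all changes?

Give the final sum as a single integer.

Initial sum: 118
Change 1: A[6] 40 -> -4, delta = -44, sum = 74
Change 2: A[2] 22 -> 5, delta = -17, sum = 57
Change 3: A[4] 9 -> 24, delta = 15, sum = 72
Change 4: A[0] 1 -> -19, delta = -20, sum = 52

Answer: 52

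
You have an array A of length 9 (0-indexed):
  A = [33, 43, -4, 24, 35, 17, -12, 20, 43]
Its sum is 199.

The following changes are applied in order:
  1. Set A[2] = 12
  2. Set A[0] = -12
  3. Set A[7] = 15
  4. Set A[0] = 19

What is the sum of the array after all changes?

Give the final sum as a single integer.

Initial sum: 199
Change 1: A[2] -4 -> 12, delta = 16, sum = 215
Change 2: A[0] 33 -> -12, delta = -45, sum = 170
Change 3: A[7] 20 -> 15, delta = -5, sum = 165
Change 4: A[0] -12 -> 19, delta = 31, sum = 196

Answer: 196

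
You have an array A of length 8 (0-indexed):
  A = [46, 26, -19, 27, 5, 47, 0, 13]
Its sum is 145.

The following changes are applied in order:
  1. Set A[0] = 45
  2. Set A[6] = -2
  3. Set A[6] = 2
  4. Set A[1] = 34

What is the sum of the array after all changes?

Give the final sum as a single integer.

Answer: 154

Derivation:
Initial sum: 145
Change 1: A[0] 46 -> 45, delta = -1, sum = 144
Change 2: A[6] 0 -> -2, delta = -2, sum = 142
Change 3: A[6] -2 -> 2, delta = 4, sum = 146
Change 4: A[1] 26 -> 34, delta = 8, sum = 154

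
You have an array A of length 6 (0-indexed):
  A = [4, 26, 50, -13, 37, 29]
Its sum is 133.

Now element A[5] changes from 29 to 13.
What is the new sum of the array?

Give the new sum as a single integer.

Answer: 117

Derivation:
Old value at index 5: 29
New value at index 5: 13
Delta = 13 - 29 = -16
New sum = old_sum + delta = 133 + (-16) = 117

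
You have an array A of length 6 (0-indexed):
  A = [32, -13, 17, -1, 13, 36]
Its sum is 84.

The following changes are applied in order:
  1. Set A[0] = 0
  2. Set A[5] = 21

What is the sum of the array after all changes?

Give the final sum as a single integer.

Initial sum: 84
Change 1: A[0] 32 -> 0, delta = -32, sum = 52
Change 2: A[5] 36 -> 21, delta = -15, sum = 37

Answer: 37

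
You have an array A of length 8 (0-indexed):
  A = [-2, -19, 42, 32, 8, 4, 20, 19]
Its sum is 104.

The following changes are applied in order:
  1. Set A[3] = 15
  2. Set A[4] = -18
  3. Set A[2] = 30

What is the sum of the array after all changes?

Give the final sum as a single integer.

Answer: 49

Derivation:
Initial sum: 104
Change 1: A[3] 32 -> 15, delta = -17, sum = 87
Change 2: A[4] 8 -> -18, delta = -26, sum = 61
Change 3: A[2] 42 -> 30, delta = -12, sum = 49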